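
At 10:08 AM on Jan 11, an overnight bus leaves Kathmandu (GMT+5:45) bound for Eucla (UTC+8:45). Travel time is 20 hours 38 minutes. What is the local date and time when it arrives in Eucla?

9:46 AM on January 12

Convert departure to UTC: 10:08 AM − 5:45 = 4:23 AM UTC on Jan 11.
Add 20 hours 38 minutes travel time → 1:01 AM UTC (Jan 12).
Eucla is UTC+8:45, so local arrival = 1:01 AM + 8:45 = 9:46 AM on Jan 12.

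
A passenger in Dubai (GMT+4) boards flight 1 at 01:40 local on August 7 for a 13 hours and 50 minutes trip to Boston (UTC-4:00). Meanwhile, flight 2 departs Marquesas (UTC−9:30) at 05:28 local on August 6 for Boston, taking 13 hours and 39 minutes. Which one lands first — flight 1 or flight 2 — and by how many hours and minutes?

the second, by 6 hours 53 minutes

Flight 1 in UTC: 01:40 − 4:00 = 21:40 on Aug 6.
+13 hours 50 minutes → arrive 11:30 UTC on Aug 7.
Flight 2 in UTC: 05:28 + 9:30 = 14:58 on Aug 6.
+13 hours and 39 minutes → arrive 04:37 UTC on Aug 7.
Flight 2 lands earlier by 6 hours 53 minutes.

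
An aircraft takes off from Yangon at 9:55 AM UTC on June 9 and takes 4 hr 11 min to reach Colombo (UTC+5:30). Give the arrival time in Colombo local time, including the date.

7:36 PM on June 9

Departure is given in UTC: 9:55 AM on Jun 9.
Add 4 hours 11 minutes → 2:06 PM UTC.
Colombo is UTC+5:30: 2:06 PM + 5:30 = 7:36 PM on Jun 9.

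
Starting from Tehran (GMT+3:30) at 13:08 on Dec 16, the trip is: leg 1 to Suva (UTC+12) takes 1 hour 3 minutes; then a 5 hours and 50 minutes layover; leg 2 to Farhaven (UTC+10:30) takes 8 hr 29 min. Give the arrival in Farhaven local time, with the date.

11:30 on December 17

Convert departure to UTC: 13:08 − 3:30 = 09:38 UTC on Dec 16.
Add 1 hour and 3 minutes leg 1 → 10:41 UTC.
Add 5 hours 50 minutes layover in Suva → 16:31 UTC.
Add 8 hours 29 minutes leg 2 → 01:00 UTC (Dec 17).
Farhaven is UTC+10:30, so local arrival = 01:00 + 10:30 = 11:30 on Dec 17.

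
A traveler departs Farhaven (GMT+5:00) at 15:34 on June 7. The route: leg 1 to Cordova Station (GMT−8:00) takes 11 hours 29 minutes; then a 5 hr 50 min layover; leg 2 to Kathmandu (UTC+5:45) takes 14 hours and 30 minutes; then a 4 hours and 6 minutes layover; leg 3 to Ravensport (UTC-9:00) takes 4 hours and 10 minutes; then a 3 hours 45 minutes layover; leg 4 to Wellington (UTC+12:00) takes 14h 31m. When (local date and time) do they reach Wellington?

08:55 on June 10

Convert departure to UTC: 15:34 − 5:00 = 10:34 UTC on Jun 7.
Add 11 hours 29 minutes leg 1 → 22:03 UTC.
Add 5 hours and 50 minutes layover in Cordova Station → 03:53 UTC (Jun 8).
Add 14 hours and 30 minutes leg 2 → 18:23 UTC.
Add 4 hours and 6 minutes layover in Kathmandu → 22:29 UTC.
Add 4 hours 10 minutes leg 3 → 02:39 UTC (Jun 9).
Add 3 hours 45 minutes layover in Ravensport → 06:24 UTC.
Add 14 hours 31 minutes leg 4 → 20:55 UTC.
Wellington is UTC+12:00, so local arrival = 20:55 + 12:00 = 08:55 on Jun 10.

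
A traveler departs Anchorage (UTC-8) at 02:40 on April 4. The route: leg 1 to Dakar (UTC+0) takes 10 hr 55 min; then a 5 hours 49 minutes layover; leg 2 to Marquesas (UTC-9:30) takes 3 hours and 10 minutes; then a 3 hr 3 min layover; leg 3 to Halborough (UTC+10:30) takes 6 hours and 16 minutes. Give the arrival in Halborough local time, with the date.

Convert departure to UTC: 02:40 + 8:00 = 10:40 UTC on Apr 4.
Add 10 hours and 55 minutes leg 1 → 21:35 UTC.
Add 5 hours 49 minutes layover in Dakar → 03:24 UTC (Apr 5).
Add 3 hours and 10 minutes leg 2 → 06:34 UTC.
Add 3 hours and 3 minutes layover in Marquesas → 09:37 UTC.
Add 6 hours 16 minutes leg 3 → 15:53 UTC.
Halborough is UTC+10:30, so local arrival = 15:53 + 10:30 = 02:23 on Apr 6.

02:23 on April 6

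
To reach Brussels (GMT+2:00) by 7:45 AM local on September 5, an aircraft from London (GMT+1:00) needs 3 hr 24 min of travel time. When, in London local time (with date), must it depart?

3:21 AM on September 5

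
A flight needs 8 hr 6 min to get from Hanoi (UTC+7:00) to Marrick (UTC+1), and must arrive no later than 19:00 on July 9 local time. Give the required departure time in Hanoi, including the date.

16:54 on July 9

Target arrival in UTC: 19:00 − 1:00 = 18:00 on Jul 9.
Subtract 8 hours and 6 minutes → departure 09:54 UTC on Jul 9.
Hanoi is UTC+7:00: 09:54 + 7:00 = 16:54 on Jul 9.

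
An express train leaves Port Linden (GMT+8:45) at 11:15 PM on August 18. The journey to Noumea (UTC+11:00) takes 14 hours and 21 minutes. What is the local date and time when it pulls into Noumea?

3:51 PM on August 19

Convert departure to UTC: 11:15 PM − 8:45 = 2:30 PM UTC on Aug 18.
Add 14 hours 21 minutes travel time → 4:51 AM UTC (Aug 19).
Noumea is UTC+11:00, so local arrival = 4:51 AM + 11:00 = 3:51 PM on Aug 19.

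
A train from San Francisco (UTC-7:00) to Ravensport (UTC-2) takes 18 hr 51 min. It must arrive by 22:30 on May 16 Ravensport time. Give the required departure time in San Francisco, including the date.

Target arrival in UTC: 22:30 + 2:00 = 00:30 on May 17.
Subtract 18 hours 51 minutes → departure 05:39 UTC on May 16.
San Francisco is UTC−7:00: 05:39 − 7:00 = 22:39 on May 15.

22:39 on May 15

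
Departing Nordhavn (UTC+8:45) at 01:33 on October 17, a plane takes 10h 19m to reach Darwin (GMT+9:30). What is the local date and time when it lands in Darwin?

Convert departure to UTC: 01:33 − 8:45 = 16:48 UTC on Oct 16.
Add 10 hours and 19 minutes travel time → 03:07 UTC (Oct 17).
Darwin is UTC+9:30, so local arrival = 03:07 + 9:30 = 12:37 on Oct 17.

12:37 on Oct 17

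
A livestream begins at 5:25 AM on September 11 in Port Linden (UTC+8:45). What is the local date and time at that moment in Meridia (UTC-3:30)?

In UTC: 5:25 AM − 8:45 = 8:40 PM on Sep 10.
Meridia is UTC−3:30: 8:40 PM − 3:30 = 5:10 PM on Sep 10.

5:10 PM on September 10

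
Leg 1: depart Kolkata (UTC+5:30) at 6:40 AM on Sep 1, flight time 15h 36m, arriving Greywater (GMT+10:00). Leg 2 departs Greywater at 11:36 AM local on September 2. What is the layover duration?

Convert departure to UTC: 6:40 AM − 5:30 = 1:10 AM UTC on Sep 1.
Add 15 hours and 36 minutes flight time → 4:46 PM UTC.
Greywater is UTC+10:00, so local arrival = 4:46 PM + 10:00 = 2:46 AM on Sep 2.
Layover = 11:36 AM − 2:46 AM = 8 hours 50 minutes.

8 hours 50 minutes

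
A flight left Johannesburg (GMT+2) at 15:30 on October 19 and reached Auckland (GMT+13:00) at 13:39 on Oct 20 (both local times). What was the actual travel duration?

Departure in UTC: 15:30 − 2:00 = 13:30 on Oct 19.
Arrival in UTC: 13:39 − 13:00 = 00:39 on Oct 20.
Elapsed = 00:39 − 13:30 (+1 day) = 11 hours 9 minutes.

11 hours 9 minutes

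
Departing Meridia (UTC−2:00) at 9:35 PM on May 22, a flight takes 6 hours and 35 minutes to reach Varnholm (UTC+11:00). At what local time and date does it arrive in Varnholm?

5:10 PM on May 23

Convert departure to UTC: 9:35 PM + 2:00 = 11:35 PM UTC on May 22.
Add 6 hours and 35 minutes travel time → 6:10 AM UTC (May 23).
Varnholm is UTC+11:00, so local arrival = 6:10 AM + 11:00 = 5:10 PM on May 23.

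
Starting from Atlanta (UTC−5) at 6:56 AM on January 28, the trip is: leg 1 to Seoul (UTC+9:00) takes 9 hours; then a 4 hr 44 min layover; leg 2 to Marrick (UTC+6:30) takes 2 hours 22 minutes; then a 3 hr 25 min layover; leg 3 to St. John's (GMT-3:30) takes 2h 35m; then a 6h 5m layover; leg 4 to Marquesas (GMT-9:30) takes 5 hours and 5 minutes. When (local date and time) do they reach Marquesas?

Convert departure to UTC: 6:56 AM + 5:00 = 11:56 AM UTC on Jan 28.
Add 9 hours leg 1 → 8:56 PM UTC.
Add 4 hours and 44 minutes layover in Seoul → 1:40 AM UTC (Jan 29).
Add 2 hours 22 minutes leg 2 → 4:02 AM UTC.
Add 3 hours 25 minutes layover in Marrick → 7:27 AM UTC.
Add 2 hours 35 minutes leg 3 → 10:02 AM UTC.
Add 6 hours 5 minutes layover in St. John's → 4:07 PM UTC.
Add 5 hours and 5 minutes leg 4 → 9:12 PM UTC.
Marquesas is UTC−9:30, so local arrival = 9:12 PM − 9:30 = 11:42 AM on Jan 29.

11:42 AM on January 29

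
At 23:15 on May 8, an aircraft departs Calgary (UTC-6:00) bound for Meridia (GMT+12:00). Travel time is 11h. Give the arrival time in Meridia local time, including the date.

Convert departure to UTC: 23:15 + 6:00 = 05:15 UTC on May 9.
Add 11 hours travel time → 16:15 UTC.
Meridia is UTC+12:00, so local arrival = 16:15 + 12:00 = 04:15 on May 10.

04:15 on May 10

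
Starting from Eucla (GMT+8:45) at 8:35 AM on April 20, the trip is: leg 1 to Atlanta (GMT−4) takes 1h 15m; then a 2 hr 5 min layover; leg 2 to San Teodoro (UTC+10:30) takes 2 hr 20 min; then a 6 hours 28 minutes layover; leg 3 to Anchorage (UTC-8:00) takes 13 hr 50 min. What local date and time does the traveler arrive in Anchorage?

5:48 PM on Apr 20

Convert departure to UTC: 8:35 AM − 8:45 = 11:50 PM UTC on Apr 19.
Add 1 hour and 15 minutes leg 1 → 1:05 AM UTC (Apr 20).
Add 2 hours 5 minutes layover in Atlanta → 3:10 AM UTC.
Add 2 hours and 20 minutes leg 2 → 5:30 AM UTC.
Add 6 hours 28 minutes layover in San Teodoro → 11:58 AM UTC.
Add 13 hours and 50 minutes leg 3 → 1:48 AM UTC (Apr 21).
Anchorage is UTC−8:00, so local arrival = 1:48 AM − 8:00 = 5:48 PM on Apr 20.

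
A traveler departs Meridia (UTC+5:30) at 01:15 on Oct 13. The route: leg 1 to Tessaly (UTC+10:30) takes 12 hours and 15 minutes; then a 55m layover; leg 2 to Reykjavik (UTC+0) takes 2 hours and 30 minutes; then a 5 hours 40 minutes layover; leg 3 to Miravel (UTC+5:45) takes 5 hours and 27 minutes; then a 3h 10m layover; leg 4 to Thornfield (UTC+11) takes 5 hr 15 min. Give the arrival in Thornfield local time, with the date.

17:57 on Oct 14

Convert departure to UTC: 01:15 − 5:30 = 19:45 UTC on Oct 12.
Add 12 hours and 15 minutes leg 1 → 08:00 UTC (Oct 13).
Add 55 minutes layover in Tessaly → 08:55 UTC.
Add 2 hours and 30 minutes leg 2 → 11:25 UTC.
Add 5 hours 40 minutes layover in Reykjavik → 17:05 UTC.
Add 5 hours and 27 minutes leg 3 → 22:32 UTC.
Add 3 hours and 10 minutes layover in Miravel → 01:42 UTC (Oct 14).
Add 5 hours and 15 minutes leg 4 → 06:57 UTC.
Thornfield is UTC+11:00, so local arrival = 06:57 + 11:00 = 17:57 on Oct 14.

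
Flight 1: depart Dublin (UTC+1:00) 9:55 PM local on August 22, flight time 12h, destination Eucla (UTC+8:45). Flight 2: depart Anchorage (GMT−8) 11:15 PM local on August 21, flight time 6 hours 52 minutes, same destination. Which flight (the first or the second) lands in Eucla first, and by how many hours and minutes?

Flight 1 in UTC: 9:55 PM − 1:00 = 8:55 PM on Aug 22.
+12 hours → arrive 8:55 AM UTC on Aug 23.
Flight 2 in UTC: 11:15 PM + 8:00 = 7:15 AM on Aug 22.
+6 hours and 52 minutes → arrive 2:07 PM UTC on Aug 22.
Flight 2 lands earlier by 18 hours 48 minutes.

the second, by 18 hours 48 minutes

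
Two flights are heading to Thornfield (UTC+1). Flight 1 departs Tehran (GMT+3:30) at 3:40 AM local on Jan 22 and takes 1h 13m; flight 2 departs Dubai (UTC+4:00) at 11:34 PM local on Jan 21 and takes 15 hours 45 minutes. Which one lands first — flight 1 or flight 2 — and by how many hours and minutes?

the first, by 9 hours 56 minutes

Flight 1 in UTC: 3:40 AM − 3:30 = 12:10 AM on Jan 22.
+1 hour and 13 minutes → arrive 1:23 AM UTC on Jan 22.
Flight 2 in UTC: 11:34 PM − 4:00 = 7:34 PM on Jan 21.
+15 hours and 45 minutes → arrive 11:19 AM UTC on Jan 22.
Flight 1 lands earlier by 9 hours 56 minutes.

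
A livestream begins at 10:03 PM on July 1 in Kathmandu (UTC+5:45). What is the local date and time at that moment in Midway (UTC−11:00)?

In UTC: 10:03 PM − 5:45 = 4:18 PM on Jul 1.
Midway is UTC−11:00: 4:18 PM − 11:00 = 5:18 AM on Jul 1.

5:18 AM on July 1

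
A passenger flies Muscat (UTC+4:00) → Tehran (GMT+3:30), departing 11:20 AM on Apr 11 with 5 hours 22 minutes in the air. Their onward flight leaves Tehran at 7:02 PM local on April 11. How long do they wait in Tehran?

2 hours 50 minutes

Convert departure to UTC: 11:20 AM − 4:00 = 7:20 AM UTC on Apr 11.
Add 5 hours 22 minutes flight time → 12:42 PM UTC.
Tehran is UTC+3:30, so local arrival = 12:42 PM + 3:30 = 4:12 PM on Apr 11.
Layover = 7:02 PM − 4:12 PM = 2 hours 50 minutes.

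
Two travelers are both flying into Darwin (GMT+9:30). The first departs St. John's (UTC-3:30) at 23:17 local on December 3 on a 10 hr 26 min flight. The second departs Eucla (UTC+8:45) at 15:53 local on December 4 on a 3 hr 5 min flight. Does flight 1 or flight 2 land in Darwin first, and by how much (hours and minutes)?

the second, by 3 hours

Flight 1 in UTC: 23:17 + 3:30 = 02:47 on Dec 4.
+10 hours 26 minutes → arrive 13:13 UTC on Dec 4.
Flight 2 in UTC: 15:53 − 8:45 = 07:08 on Dec 4.
+3 hours 5 minutes → arrive 10:13 UTC on Dec 4.
Flight 2 lands earlier by 3 hours.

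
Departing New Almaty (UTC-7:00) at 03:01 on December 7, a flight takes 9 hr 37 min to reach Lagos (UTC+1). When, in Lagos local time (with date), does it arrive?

20:38 on December 7

Convert departure to UTC: 03:01 + 7:00 = 10:01 UTC on Dec 7.
Add 9 hours 37 minutes travel time → 19:38 UTC.
Lagos is UTC+1:00, so local arrival = 19:38 + 1:00 = 20:38 on Dec 7.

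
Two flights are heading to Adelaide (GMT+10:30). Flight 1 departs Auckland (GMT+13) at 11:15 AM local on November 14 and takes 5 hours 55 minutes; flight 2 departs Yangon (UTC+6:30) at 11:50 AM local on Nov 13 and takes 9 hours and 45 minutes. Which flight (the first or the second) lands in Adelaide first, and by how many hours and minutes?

the second, by 13 hours 5 minutes

Flight 1 in UTC: 11:15 AM − 13:00 = 10:15 PM on Nov 13.
+5 hours and 55 minutes → arrive 4:10 AM UTC on Nov 14.
Flight 2 in UTC: 11:50 AM − 6:30 = 5:20 AM on Nov 13.
+9 hours and 45 minutes → arrive 3:05 PM UTC on Nov 13.
Flight 2 lands earlier by 13 hours 5 minutes.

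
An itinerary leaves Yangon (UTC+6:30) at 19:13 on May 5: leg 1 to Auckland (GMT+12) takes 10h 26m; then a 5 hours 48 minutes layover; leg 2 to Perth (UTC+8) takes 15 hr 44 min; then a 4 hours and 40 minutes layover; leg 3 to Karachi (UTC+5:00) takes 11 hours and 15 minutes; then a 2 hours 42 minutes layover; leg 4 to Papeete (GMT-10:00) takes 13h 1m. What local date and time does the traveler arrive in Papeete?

Convert departure to UTC: 19:13 − 6:30 = 12:43 UTC on May 5.
Add 10 hours 26 minutes leg 1 → 23:09 UTC.
Add 5 hours 48 minutes layover in Auckland → 04:57 UTC (May 6).
Add 15 hours 44 minutes leg 2 → 20:41 UTC.
Add 4 hours 40 minutes layover in Perth → 01:21 UTC (May 7).
Add 11 hours and 15 minutes leg 3 → 12:36 UTC.
Add 2 hours and 42 minutes layover in Karachi → 15:18 UTC.
Add 13 hours and 1 minute leg 4 → 04:19 UTC (May 8).
Papeete is UTC−10:00, so local arrival = 04:19 − 10:00 = 18:19 on May 7.

18:19 on May 7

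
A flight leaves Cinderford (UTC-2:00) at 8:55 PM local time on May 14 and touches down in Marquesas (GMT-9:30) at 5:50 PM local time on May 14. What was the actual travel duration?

Departure in UTC: 8:55 PM + 2:00 = 10:55 PM on May 14.
Arrival in UTC: 5:50 PM + 9:30 = 3:20 AM on May 15.
Elapsed = 3:20 AM − 10:55 PM (+1 day) = 4 hours 25 minutes.

4 hours 25 minutes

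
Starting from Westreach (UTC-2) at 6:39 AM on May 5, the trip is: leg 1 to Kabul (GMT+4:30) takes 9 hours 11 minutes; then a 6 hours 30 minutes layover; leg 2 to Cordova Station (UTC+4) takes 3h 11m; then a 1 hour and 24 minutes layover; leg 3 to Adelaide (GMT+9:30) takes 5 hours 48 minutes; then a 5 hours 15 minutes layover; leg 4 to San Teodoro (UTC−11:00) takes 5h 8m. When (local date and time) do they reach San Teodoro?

10:06 AM on May 6

Convert departure to UTC: 6:39 AM + 2:00 = 8:39 AM UTC on May 5.
Add 9 hours 11 minutes leg 1 → 5:50 PM UTC.
Add 6 hours 30 minutes layover in Kabul → 12:20 AM UTC (May 6).
Add 3 hours and 11 minutes leg 2 → 3:31 AM UTC.
Add 1 hour and 24 minutes layover in Cordova Station → 4:55 AM UTC.
Add 5 hours and 48 minutes leg 3 → 10:43 AM UTC.
Add 5 hours and 15 minutes layover in Adelaide → 3:58 PM UTC.
Add 5 hours and 8 minutes leg 4 → 9:06 PM UTC.
San Teodoro is UTC−11:00, so local arrival = 9:06 PM − 11:00 = 10:06 AM on May 6.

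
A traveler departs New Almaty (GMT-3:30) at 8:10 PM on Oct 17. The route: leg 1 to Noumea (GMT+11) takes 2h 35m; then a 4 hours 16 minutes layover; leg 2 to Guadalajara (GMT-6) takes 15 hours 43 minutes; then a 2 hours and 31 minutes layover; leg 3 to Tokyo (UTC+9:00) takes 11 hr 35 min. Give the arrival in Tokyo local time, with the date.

Convert departure to UTC: 8:10 PM + 3:30 = 11:40 PM UTC on Oct 17.
Add 2 hours 35 minutes leg 1 → 2:15 AM UTC (Oct 18).
Add 4 hours 16 minutes layover in Noumea → 6:31 AM UTC.
Add 15 hours 43 minutes leg 2 → 10:14 PM UTC.
Add 2 hours and 31 minutes layover in Guadalajara → 12:45 AM UTC (Oct 19).
Add 11 hours 35 minutes leg 3 → 12:20 PM UTC.
Tokyo is UTC+9:00, so local arrival = 12:20 PM + 9:00 = 9:20 PM on Oct 19.

9:20 PM on October 19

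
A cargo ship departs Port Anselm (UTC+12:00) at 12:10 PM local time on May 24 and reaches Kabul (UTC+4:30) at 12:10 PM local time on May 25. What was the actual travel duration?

Departure in UTC: 12:10 PM − 12:00 = 12:10 AM on May 24.
Arrival in UTC: 12:10 PM − 4:30 = 7:40 AM on May 25.
Elapsed = 7:40 AM − 12:10 AM (+1 day) = 31 hours 30 minutes.

31 hours 30 minutes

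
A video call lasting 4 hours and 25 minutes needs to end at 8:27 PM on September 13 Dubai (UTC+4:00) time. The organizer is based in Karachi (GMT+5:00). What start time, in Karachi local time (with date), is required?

Target end time in UTC: 8:27 PM − 4:00 = 4:27 PM on Sep 13.
Subtract 4 hours and 25 minutes → start 12:02 PM UTC on Sep 13.
Karachi is UTC+5:00: 12:02 PM + 5:00 = 5:02 PM on Sep 13.

5:02 PM on September 13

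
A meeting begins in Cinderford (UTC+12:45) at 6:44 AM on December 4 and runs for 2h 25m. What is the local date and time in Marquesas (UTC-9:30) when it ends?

10:54 AM on December 3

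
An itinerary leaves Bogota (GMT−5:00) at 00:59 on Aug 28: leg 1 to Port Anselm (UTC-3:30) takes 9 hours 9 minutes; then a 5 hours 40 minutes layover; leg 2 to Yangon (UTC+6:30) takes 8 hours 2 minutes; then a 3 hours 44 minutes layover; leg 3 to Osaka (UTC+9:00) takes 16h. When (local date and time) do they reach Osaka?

Convert departure to UTC: 00:59 + 5:00 = 05:59 UTC on Aug 28.
Add 9 hours 9 minutes leg 1 → 15:08 UTC.
Add 5 hours 40 minutes layover in Port Anselm → 20:48 UTC.
Add 8 hours and 2 minutes leg 2 → 04:50 UTC (Aug 29).
Add 3 hours 44 minutes layover in Yangon → 08:34 UTC.
Add 16 hours leg 3 → 00:34 UTC (Aug 30).
Osaka is UTC+9:00, so local arrival = 00:34 + 9:00 = 09:34 on Aug 30.

09:34 on Aug 30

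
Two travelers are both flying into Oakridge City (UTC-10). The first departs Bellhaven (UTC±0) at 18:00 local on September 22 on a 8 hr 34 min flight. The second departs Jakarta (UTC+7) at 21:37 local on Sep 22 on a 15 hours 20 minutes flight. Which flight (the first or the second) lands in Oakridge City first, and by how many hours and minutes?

Flight 1 departs at 18:00 UTC (Sep 22).
+8 hours 34 minutes → arrive 02:34 UTC on Sep 23.
Flight 2 in UTC: 21:37 − 7:00 = 14:37 on Sep 22.
+15 hours and 20 minutes → arrive 05:57 UTC on Sep 23.
Flight 1 lands earlier by 3 hours 23 minutes.

the first, by 3 hours 23 minutes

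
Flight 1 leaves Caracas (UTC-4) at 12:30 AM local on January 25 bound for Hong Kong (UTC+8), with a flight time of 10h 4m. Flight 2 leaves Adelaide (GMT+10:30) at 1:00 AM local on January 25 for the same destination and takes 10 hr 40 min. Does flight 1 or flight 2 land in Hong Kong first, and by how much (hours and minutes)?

the second, by 13 hours 24 minutes

Flight 1 in UTC: 12:30 AM + 4:00 = 4:30 AM on Jan 25.
+10 hours 4 minutes → arrive 2:34 PM UTC on Jan 25.
Flight 2 in UTC: 1:00 AM − 10:30 = 2:30 PM on Jan 24.
+10 hours 40 minutes → arrive 1:10 AM UTC on Jan 25.
Flight 2 lands earlier by 13 hours 24 minutes.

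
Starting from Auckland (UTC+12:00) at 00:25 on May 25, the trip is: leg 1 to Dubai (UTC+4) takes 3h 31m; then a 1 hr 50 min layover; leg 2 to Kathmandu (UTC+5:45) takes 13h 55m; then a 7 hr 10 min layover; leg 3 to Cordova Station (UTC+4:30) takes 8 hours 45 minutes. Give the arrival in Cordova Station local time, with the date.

04:06 on May 26

Convert departure to UTC: 00:25 − 12:00 = 12:25 UTC on May 24.
Add 3 hours and 31 minutes leg 1 → 15:56 UTC.
Add 1 hour and 50 minutes layover in Dubai → 17:46 UTC.
Add 13 hours and 55 minutes leg 2 → 07:41 UTC (May 25).
Add 7 hours 10 minutes layover in Kathmandu → 14:51 UTC.
Add 8 hours and 45 minutes leg 3 → 23:36 UTC.
Cordova Station is UTC+4:30, so local arrival = 23:36 + 4:30 = 04:06 on May 26.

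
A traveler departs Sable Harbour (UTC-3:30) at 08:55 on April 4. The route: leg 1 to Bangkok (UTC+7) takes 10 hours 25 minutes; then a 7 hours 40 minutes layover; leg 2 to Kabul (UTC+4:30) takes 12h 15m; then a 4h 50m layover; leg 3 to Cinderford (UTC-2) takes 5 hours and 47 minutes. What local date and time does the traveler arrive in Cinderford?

03:22 on April 6

Convert departure to UTC: 08:55 + 3:30 = 12:25 UTC on Apr 4.
Add 10 hours and 25 minutes leg 1 → 22:50 UTC.
Add 7 hours 40 minutes layover in Bangkok → 06:30 UTC (Apr 5).
Add 12 hours 15 minutes leg 2 → 18:45 UTC.
Add 4 hours and 50 minutes layover in Kabul → 23:35 UTC.
Add 5 hours 47 minutes leg 3 → 05:22 UTC (Apr 6).
Cinderford is UTC−2:00, so local arrival = 05:22 − 2:00 = 03:22 on Apr 6.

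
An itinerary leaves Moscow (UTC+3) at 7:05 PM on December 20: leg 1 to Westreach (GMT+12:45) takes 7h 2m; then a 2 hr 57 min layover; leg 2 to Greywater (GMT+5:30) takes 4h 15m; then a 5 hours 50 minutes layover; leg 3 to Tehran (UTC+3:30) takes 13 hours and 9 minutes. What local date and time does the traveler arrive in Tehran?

4:48 AM on December 22

Convert departure to UTC: 7:05 PM − 3:00 = 4:05 PM UTC on Dec 20.
Add 7 hours 2 minutes leg 1 → 11:07 PM UTC.
Add 2 hours 57 minutes layover in Westreach → 2:04 AM UTC (Dec 21).
Add 4 hours 15 minutes leg 2 → 6:19 AM UTC.
Add 5 hours and 50 minutes layover in Greywater → 12:09 PM UTC.
Add 13 hours 9 minutes leg 3 → 1:18 AM UTC (Dec 22).
Tehran is UTC+3:30, so local arrival = 1:18 AM + 3:30 = 4:48 AM on Dec 22.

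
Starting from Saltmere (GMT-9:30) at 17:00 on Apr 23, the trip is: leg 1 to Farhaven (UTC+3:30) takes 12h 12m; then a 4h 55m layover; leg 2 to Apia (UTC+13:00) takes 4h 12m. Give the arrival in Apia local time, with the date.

12:49 on April 25

Convert departure to UTC: 17:00 + 9:30 = 02:30 UTC on Apr 24.
Add 12 hours 12 minutes leg 1 → 14:42 UTC.
Add 4 hours 55 minutes layover in Farhaven → 19:37 UTC.
Add 4 hours 12 minutes leg 2 → 23:49 UTC.
Apia is UTC+13:00, so local arrival = 23:49 + 13:00 = 12:49 on Apr 25.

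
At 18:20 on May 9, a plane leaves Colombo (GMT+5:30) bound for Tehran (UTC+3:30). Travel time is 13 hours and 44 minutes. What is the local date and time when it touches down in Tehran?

Convert departure to UTC: 18:20 − 5:30 = 12:50 UTC on May 9.
Add 13 hours and 44 minutes travel time → 02:34 UTC (May 10).
Tehran is UTC+3:30, so local arrival = 02:34 + 3:30 = 06:04 on May 10.

06:04 on May 10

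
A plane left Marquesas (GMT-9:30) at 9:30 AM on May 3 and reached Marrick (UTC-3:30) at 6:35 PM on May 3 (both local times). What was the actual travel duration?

3 hours 5 minutes

Marrick is 6:00 ahead of Marquesas.
Clock-face elapsed time (ignoring zones) is 9 hours 5 minutes.
Actual elapsed = 9 hours 5 minutes − 6:00 = 3 hours 5 minutes.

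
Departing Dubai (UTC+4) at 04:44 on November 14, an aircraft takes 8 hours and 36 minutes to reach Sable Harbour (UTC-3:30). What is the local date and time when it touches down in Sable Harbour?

05:50 on November 14

Convert departure to UTC: 04:44 − 4:00 = 00:44 UTC on Nov 14.
Add 8 hours and 36 minutes travel time → 09:20 UTC.
Sable Harbour is UTC−3:30, so local arrival = 09:20 − 3:30 = 05:50 on Nov 14.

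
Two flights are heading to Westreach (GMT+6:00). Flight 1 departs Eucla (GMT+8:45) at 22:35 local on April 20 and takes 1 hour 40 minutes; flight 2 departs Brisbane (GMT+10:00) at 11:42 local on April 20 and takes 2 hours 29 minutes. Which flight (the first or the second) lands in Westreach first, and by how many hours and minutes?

the second, by 11 hours 19 minutes

Flight 1 in UTC: 22:35 − 8:45 = 13:50 on Apr 20.
+1 hour 40 minutes → arrive 15:30 UTC on Apr 20.
Flight 2 in UTC: 11:42 − 10:00 = 01:42 on Apr 20.
+2 hours 29 minutes → arrive 04:11 UTC on Apr 20.
Flight 2 lands earlier by 11 hours 19 minutes.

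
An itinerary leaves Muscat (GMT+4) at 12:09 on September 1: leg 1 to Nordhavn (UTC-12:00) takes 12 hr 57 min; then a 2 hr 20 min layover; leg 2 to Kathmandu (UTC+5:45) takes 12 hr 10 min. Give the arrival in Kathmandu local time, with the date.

17:21 on September 2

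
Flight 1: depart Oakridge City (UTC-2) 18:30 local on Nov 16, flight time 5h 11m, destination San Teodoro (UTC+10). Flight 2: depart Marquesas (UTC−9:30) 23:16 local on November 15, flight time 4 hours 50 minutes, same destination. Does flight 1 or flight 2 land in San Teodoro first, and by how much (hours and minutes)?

Flight 1 in UTC: 18:30 + 2:00 = 20:30 on Nov 16.
+5 hours 11 minutes → arrive 01:41 UTC on Nov 17.
Flight 2 in UTC: 23:16 + 9:30 = 08:46 on Nov 16.
+4 hours and 50 minutes → arrive 13:36 UTC on Nov 16.
Flight 2 lands earlier by 12 hours 5 minutes.

the second, by 12 hours 5 minutes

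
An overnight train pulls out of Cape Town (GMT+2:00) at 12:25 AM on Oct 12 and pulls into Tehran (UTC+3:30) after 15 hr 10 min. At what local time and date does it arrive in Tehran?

5:05 PM on October 12

Tehran is 1:30 ahead of Cape Town.
After 15 hours and 10 minutes it is 3:35 PM in Cape Town.
Shift by the zone difference: 3:35 PM + 1:30 = 5:05 PM on Oct 12 in Tehran.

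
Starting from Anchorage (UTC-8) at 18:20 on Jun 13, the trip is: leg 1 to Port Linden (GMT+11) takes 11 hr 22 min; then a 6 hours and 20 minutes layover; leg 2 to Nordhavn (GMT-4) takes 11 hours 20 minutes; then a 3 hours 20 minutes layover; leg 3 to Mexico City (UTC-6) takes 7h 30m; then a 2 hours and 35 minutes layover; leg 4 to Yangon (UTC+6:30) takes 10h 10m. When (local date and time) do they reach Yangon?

13:27 on Jun 16

Convert departure to UTC: 18:20 + 8:00 = 02:20 UTC on Jun 14.
Add 11 hours 22 minutes leg 1 → 13:42 UTC.
Add 6 hours and 20 minutes layover in Port Linden → 20:02 UTC.
Add 11 hours 20 minutes leg 2 → 07:22 UTC (Jun 15).
Add 3 hours 20 minutes layover in Nordhavn → 10:42 UTC.
Add 7 hours and 30 minutes leg 3 → 18:12 UTC.
Add 2 hours 35 minutes layover in Mexico City → 20:47 UTC.
Add 10 hours and 10 minutes leg 4 → 06:57 UTC (Jun 16).
Yangon is UTC+6:30, so local arrival = 06:57 + 6:30 = 13:27 on Jun 16.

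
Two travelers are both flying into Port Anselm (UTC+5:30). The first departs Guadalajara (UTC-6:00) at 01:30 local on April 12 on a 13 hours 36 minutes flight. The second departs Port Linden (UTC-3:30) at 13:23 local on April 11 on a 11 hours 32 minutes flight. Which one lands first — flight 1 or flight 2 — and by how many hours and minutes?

the second, by 16 hours 41 minutes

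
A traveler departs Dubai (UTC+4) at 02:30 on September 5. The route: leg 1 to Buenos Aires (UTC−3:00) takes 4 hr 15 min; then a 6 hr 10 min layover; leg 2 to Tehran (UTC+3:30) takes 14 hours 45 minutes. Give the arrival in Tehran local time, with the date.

Convert departure to UTC: 02:30 − 4:00 = 22:30 UTC on Sep 4.
Add 4 hours and 15 minutes leg 1 → 02:45 UTC (Sep 5).
Add 6 hours 10 minutes layover in Buenos Aires → 08:55 UTC.
Add 14 hours and 45 minutes leg 2 → 23:40 UTC.
Tehran is UTC+3:30, so local arrival = 23:40 + 3:30 = 03:10 on Sep 6.

03:10 on September 6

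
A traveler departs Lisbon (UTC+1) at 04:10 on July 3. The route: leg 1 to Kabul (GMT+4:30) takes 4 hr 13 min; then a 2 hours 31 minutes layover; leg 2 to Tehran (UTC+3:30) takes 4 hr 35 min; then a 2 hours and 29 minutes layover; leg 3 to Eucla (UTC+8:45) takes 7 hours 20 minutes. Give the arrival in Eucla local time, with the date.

09:03 on Jul 4

Convert departure to UTC: 04:10 − 1:00 = 03:10 UTC on Jul 3.
Add 4 hours 13 minutes leg 1 → 07:23 UTC.
Add 2 hours 31 minutes layover in Kabul → 09:54 UTC.
Add 4 hours 35 minutes leg 2 → 14:29 UTC.
Add 2 hours and 29 minutes layover in Tehran → 16:58 UTC.
Add 7 hours 20 minutes leg 3 → 00:18 UTC (Jul 4).
Eucla is UTC+8:45, so local arrival = 00:18 + 8:45 = 09:03 on Jul 4.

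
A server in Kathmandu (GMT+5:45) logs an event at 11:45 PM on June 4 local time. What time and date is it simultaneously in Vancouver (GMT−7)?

11:00 AM on Jun 4

Vancouver is 12:45 behind Kathmandu.
Shift by the zone difference: 11:45 PM − 12:45 = 11:00 AM on Jun 4 in Vancouver.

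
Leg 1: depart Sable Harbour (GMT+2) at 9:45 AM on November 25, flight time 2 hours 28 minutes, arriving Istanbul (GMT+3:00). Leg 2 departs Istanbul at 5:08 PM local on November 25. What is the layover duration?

Convert departure to UTC: 9:45 AM − 2:00 = 7:45 AM UTC on Nov 25.
Add 2 hours and 28 minutes flight time → 10:13 AM UTC.
Istanbul is UTC+3:00, so local arrival = 10:13 AM + 3:00 = 1:13 PM on Nov 25.
Layover = 5:08 PM − 1:13 PM = 3 hours 55 minutes.

3 hours 55 minutes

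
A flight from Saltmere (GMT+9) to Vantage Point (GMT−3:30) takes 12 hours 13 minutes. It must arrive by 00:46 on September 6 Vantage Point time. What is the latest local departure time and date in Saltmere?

Target arrival in UTC: 00:46 + 3:30 = 04:16 on Sep 6.
Subtract 12 hours and 13 minutes → departure 16:03 UTC on Sep 5.
Saltmere is UTC+9:00: 16:03 + 9:00 = 01:03 on Sep 6.

01:03 on September 6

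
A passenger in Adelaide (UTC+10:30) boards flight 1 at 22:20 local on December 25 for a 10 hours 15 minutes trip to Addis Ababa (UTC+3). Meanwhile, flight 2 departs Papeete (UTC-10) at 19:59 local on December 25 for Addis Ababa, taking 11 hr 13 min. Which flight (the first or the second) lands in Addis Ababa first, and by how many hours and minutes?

the first, by 19 hours 7 minutes

Flight 1 in UTC: 22:20 − 10:30 = 11:50 on Dec 25.
+10 hours 15 minutes → arrive 22:05 UTC on Dec 25.
Flight 2 in UTC: 19:59 + 10:00 = 05:59 on Dec 26.
+11 hours 13 minutes → arrive 17:12 UTC on Dec 26.
Flight 1 lands earlier by 19 hours 7 minutes.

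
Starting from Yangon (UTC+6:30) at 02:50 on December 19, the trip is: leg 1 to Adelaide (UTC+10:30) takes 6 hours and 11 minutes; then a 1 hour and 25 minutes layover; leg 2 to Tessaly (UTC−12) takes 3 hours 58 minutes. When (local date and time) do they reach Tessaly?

Convert departure to UTC: 02:50 − 6:30 = 20:20 UTC on Dec 18.
Add 6 hours and 11 minutes leg 1 → 02:31 UTC (Dec 19).
Add 1 hour 25 minutes layover in Adelaide → 03:56 UTC.
Add 3 hours and 58 minutes leg 2 → 07:54 UTC.
Tessaly is UTC−12:00, so local arrival = 07:54 − 12:00 = 19:54 on Dec 18.

19:54 on December 18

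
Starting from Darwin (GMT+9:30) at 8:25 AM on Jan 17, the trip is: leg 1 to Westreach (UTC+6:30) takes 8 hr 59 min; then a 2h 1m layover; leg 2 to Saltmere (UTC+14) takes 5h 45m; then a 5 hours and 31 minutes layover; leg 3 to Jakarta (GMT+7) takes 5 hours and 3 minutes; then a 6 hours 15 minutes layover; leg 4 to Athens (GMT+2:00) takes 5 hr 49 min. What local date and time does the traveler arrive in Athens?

4:18 PM on Jan 18

Convert departure to UTC: 8:25 AM − 9:30 = 10:55 PM UTC on Jan 16.
Add 8 hours and 59 minutes leg 1 → 7:54 AM UTC (Jan 17).
Add 2 hours 1 minute layover in Westreach → 9:55 AM UTC.
Add 5 hours and 45 minutes leg 2 → 3:40 PM UTC.
Add 5 hours and 31 minutes layover in Saltmere → 9:11 PM UTC.
Add 5 hours 3 minutes leg 3 → 2:14 AM UTC (Jan 18).
Add 6 hours 15 minutes layover in Jakarta → 8:29 AM UTC.
Add 5 hours and 49 minutes leg 4 → 2:18 PM UTC.
Athens is UTC+2:00, so local arrival = 2:18 PM + 2:00 = 4:18 PM on Jan 18.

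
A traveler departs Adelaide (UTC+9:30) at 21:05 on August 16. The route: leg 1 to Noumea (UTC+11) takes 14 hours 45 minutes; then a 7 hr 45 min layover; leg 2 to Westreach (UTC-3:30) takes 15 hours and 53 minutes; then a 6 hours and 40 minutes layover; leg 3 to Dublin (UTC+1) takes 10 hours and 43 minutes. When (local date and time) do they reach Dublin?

Convert departure to UTC: 21:05 − 9:30 = 11:35 UTC on Aug 16.
Add 14 hours and 45 minutes leg 1 → 02:20 UTC (Aug 17).
Add 7 hours 45 minutes layover in Noumea → 10:05 UTC.
Add 15 hours 53 minutes leg 2 → 01:58 UTC (Aug 18).
Add 6 hours and 40 minutes layover in Westreach → 08:38 UTC.
Add 10 hours 43 minutes leg 3 → 19:21 UTC.
Dublin is UTC+1:00, so local arrival = 19:21 + 1:00 = 20:21 on Aug 18.

20:21 on Aug 18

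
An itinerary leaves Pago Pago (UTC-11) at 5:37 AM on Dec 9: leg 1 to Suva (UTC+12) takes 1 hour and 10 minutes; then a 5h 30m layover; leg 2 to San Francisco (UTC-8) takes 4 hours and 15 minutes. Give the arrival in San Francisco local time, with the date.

7:32 PM on December 9

Convert departure to UTC: 5:37 AM + 11:00 = 4:37 PM UTC on Dec 9.
Add 1 hour 10 minutes leg 1 → 5:47 PM UTC.
Add 5 hours and 30 minutes layover in Suva → 11:17 PM UTC.
Add 4 hours 15 minutes leg 2 → 3:32 AM UTC (Dec 10).
San Francisco is UTC−8:00, so local arrival = 3:32 AM − 8:00 = 7:32 PM on Dec 9.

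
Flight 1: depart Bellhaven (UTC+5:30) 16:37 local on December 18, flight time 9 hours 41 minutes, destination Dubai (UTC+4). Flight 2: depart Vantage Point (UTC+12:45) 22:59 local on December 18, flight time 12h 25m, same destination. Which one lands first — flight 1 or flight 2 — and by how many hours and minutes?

Flight 1 in UTC: 16:37 − 5:30 = 11:07 on Dec 18.
+9 hours and 41 minutes → arrive 20:48 UTC on Dec 18.
Flight 2 in UTC: 22:59 − 12:45 = 10:14 on Dec 18.
+12 hours and 25 minutes → arrive 22:39 UTC on Dec 18.
Flight 1 lands earlier by 1 hour 51 minutes.

the first, by 1 hour 51 minutes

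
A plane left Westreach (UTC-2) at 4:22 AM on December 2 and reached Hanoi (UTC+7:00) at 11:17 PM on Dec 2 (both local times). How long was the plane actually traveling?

Departure in UTC: 4:22 AM + 2:00 = 6:22 AM on Dec 2.
Arrival in UTC: 11:17 PM − 7:00 = 4:17 PM on Dec 2.
Elapsed = 4:17 PM − 6:22 AM = 9 hours 55 minutes.

9 hours 55 minutes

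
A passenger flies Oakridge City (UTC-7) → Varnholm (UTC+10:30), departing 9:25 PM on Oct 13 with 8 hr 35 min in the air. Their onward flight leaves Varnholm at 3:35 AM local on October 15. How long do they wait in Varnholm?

Convert departure to UTC: 9:25 PM + 7:00 = 4:25 AM UTC on Oct 14.
Add 8 hours and 35 minutes flight time → 1:00 PM UTC.
Varnholm is UTC+10:30, so local arrival = 1:00 PM + 10:30 = 11:30 PM on Oct 14.
Layover = 3:35 AM − 11:30 PM (+1 day) = 4 hours 5 minutes.

4 hours 5 minutes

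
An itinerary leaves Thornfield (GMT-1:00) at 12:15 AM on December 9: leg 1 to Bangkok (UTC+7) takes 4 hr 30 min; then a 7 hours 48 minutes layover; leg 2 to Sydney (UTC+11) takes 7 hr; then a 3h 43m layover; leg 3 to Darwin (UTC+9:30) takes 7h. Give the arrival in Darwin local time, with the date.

Convert departure to UTC: 12:15 AM + 1:00 = 1:15 AM UTC on Dec 9.
Add 4 hours and 30 minutes leg 1 → 5:45 AM UTC.
Add 7 hours and 48 minutes layover in Bangkok → 1:33 PM UTC.
Add 7 hours leg 2 → 8:33 PM UTC.
Add 3 hours 43 minutes layover in Sydney → 12:16 AM UTC (Dec 10).
Add 7 hours leg 3 → 7:16 AM UTC.
Darwin is UTC+9:30, so local arrival = 7:16 AM + 9:30 = 4:46 PM on Dec 10.

4:46 PM on December 10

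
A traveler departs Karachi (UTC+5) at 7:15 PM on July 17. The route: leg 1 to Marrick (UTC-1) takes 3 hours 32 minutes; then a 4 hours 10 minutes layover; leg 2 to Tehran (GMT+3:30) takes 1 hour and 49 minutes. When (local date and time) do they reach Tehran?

3:16 AM on Jul 18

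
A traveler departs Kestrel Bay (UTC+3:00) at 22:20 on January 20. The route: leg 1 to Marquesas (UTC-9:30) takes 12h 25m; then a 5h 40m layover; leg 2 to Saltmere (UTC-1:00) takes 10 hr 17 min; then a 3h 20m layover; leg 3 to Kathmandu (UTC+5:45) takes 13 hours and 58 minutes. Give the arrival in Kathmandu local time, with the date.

22:45 on January 22

Convert departure to UTC: 22:20 − 3:00 = 19:20 UTC on Jan 20.
Add 12 hours 25 minutes leg 1 → 07:45 UTC (Jan 21).
Add 5 hours and 40 minutes layover in Marquesas → 13:25 UTC.
Add 10 hours 17 minutes leg 2 → 23:42 UTC.
Add 3 hours 20 minutes layover in Saltmere → 03:02 UTC (Jan 22).
Add 13 hours and 58 minutes leg 3 → 17:00 UTC.
Kathmandu is UTC+5:45, so local arrival = 17:00 + 5:45 = 22:45 on Jan 22.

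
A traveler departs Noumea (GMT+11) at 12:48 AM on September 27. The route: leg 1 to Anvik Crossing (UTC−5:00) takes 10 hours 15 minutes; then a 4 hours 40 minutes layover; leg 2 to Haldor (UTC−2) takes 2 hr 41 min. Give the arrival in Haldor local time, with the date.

5:24 AM on September 27

Convert departure to UTC: 12:48 AM − 11:00 = 1:48 PM UTC on Sep 26.
Add 10 hours and 15 minutes leg 1 → 12:03 AM UTC (Sep 27).
Add 4 hours and 40 minutes layover in Anvik Crossing → 4:43 AM UTC.
Add 2 hours 41 minutes leg 2 → 7:24 AM UTC.
Haldor is UTC−2:00, so local arrival = 7:24 AM − 2:00 = 5:24 AM on Sep 27.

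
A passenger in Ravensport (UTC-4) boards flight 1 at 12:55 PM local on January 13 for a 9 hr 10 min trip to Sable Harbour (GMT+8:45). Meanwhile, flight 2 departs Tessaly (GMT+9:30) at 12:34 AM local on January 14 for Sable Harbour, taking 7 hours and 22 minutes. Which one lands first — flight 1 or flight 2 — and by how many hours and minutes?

Flight 1 in UTC: 12:55 PM + 4:00 = 4:55 PM on Jan 13.
+9 hours and 10 minutes → arrive 2:05 AM UTC on Jan 14.
Flight 2 in UTC: 12:34 AM − 9:30 = 3:04 PM on Jan 13.
+7 hours and 22 minutes → arrive 10:26 PM UTC on Jan 13.
Flight 2 lands earlier by 3 hours 39 minutes.

the second, by 3 hours 39 minutes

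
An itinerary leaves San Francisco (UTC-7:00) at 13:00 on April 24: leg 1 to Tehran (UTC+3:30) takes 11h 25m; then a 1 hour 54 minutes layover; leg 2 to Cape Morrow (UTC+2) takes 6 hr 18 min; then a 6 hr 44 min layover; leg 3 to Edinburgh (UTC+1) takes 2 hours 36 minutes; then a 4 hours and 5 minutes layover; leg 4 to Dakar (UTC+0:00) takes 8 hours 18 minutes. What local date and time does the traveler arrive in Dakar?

Convert departure to UTC: 13:00 + 7:00 = 20:00 UTC on Apr 24.
Add 11 hours and 25 minutes leg 1 → 07:25 UTC (Apr 25).
Add 1 hour and 54 minutes layover in Tehran → 09:19 UTC.
Add 6 hours 18 minutes leg 2 → 15:37 UTC.
Add 6 hours 44 minutes layover in Cape Morrow → 22:21 UTC.
Add 2 hours 36 minutes leg 3 → 00:57 UTC (Apr 26).
Add 4 hours 5 minutes layover in Edinburgh → 05:02 UTC.
Add 8 hours 18 minutes leg 4 → 13:20 UTC.
Dakar is UTC+0, so local arrival is the same: 13:20 on Apr 26.

13:20 on April 26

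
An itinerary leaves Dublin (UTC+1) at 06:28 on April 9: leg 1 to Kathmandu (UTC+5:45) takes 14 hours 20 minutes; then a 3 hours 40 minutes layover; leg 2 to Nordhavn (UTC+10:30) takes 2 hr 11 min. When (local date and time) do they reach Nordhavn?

Convert departure to UTC: 06:28 − 1:00 = 05:28 UTC on Apr 9.
Add 14 hours and 20 minutes leg 1 → 19:48 UTC.
Add 3 hours and 40 minutes layover in Kathmandu → 23:28 UTC.
Add 2 hours 11 minutes leg 2 → 01:39 UTC (Apr 10).
Nordhavn is UTC+10:30, so local arrival = 01:39 + 10:30 = 12:09 on Apr 10.

12:09 on April 10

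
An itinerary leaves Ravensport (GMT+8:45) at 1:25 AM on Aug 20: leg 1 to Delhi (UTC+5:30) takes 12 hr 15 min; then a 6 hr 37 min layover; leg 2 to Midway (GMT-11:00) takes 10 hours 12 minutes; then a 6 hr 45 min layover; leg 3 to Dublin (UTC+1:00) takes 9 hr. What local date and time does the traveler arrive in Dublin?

2:29 PM on August 21

Convert departure to UTC: 1:25 AM − 8:45 = 4:40 PM UTC on Aug 19.
Add 12 hours and 15 minutes leg 1 → 4:55 AM UTC (Aug 20).
Add 6 hours and 37 minutes layover in Delhi → 11:32 AM UTC.
Add 10 hours and 12 minutes leg 2 → 9:44 PM UTC.
Add 6 hours and 45 minutes layover in Midway → 4:29 AM UTC (Aug 21).
Add 9 hours leg 3 → 1:29 PM UTC.
Dublin is UTC+1:00, so local arrival = 1:29 PM + 1:00 = 2:29 PM on Aug 21.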